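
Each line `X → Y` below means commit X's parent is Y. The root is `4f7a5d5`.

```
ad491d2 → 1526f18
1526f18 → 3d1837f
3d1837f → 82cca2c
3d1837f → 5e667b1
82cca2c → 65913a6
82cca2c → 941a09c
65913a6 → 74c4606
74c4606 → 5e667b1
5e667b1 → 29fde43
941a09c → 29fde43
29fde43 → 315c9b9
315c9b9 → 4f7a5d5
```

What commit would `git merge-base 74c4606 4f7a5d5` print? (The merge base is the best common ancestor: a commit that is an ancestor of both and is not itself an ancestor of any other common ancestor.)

4f7a5d5

Ancestors of 74c4606: {29fde43, 315c9b9, 4f7a5d5, 5e667b1, 74c4606}.
Ancestors of 4f7a5d5: {4f7a5d5}.
Common ancestors: {4f7a5d5}.
The only common ancestor is 4f7a5d5, so it is the merge base.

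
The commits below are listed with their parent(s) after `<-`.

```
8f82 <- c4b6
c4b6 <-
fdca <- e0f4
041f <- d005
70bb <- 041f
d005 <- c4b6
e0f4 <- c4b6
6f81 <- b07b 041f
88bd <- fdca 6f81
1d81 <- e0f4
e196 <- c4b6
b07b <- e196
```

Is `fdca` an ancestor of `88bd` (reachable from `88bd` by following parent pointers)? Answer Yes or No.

Ancestors of 88bd (commits reachable by following parents): {041f, 6f81, 88bd, b07b, c4b6, d005, e0f4, e196, fdca}.
fdca is in that set, so it is an ancestor of 88bd.

Yes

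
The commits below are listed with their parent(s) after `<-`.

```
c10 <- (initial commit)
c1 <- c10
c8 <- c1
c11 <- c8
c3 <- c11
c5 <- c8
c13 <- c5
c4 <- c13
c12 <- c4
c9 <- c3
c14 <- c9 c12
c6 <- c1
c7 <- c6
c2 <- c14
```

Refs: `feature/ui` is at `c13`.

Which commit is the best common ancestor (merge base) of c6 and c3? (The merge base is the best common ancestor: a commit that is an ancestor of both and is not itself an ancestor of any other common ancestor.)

c1

Ancestors of c6: {c1, c10, c6}.
Ancestors of c3: {c1, c10, c11, c3, c8}.
Common ancestors: {c1, c10}.
Among these, c1 is not an ancestor of any other common ancestor — it is the merge base.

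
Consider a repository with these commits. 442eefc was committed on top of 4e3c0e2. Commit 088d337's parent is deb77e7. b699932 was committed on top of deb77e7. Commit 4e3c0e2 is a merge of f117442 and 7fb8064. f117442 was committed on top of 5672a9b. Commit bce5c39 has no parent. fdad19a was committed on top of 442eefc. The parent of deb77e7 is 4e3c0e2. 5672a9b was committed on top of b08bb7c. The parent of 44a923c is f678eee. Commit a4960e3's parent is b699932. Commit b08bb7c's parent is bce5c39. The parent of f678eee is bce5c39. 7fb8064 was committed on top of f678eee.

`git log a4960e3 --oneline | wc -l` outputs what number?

10

Walking parent pointers from a4960e3: reachable set = {4e3c0e2, 5672a9b, 7fb8064, a4960e3, b08bb7c, b699932, bce5c39, deb77e7, f117442, f678eee}.
That is 10 commits.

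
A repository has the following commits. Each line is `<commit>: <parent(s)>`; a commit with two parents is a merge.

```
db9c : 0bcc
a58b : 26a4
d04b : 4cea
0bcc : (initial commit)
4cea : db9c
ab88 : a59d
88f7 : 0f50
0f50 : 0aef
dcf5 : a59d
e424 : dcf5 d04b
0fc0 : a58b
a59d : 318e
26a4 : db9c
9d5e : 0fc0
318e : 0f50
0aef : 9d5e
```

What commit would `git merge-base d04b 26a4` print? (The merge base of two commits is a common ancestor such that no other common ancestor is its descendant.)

Ancestors of d04b: {0bcc, 4cea, d04b, db9c}.
Ancestors of 26a4: {0bcc, 26a4, db9c}.
Common ancestors: {0bcc, db9c}.
Among these, db9c is not an ancestor of any other common ancestor — it is the merge base.

db9c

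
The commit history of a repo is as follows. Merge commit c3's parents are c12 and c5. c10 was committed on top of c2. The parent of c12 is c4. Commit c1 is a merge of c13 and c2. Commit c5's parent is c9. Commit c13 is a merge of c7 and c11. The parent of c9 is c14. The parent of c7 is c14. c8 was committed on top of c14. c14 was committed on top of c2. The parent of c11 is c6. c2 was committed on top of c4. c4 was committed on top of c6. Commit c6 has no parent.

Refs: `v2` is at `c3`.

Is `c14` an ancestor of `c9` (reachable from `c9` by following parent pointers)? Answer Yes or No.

Yes

Ancestors of c9 (commits reachable by following parents): {c14, c2, c4, c6, c9}.
c14 is in that set, so it is an ancestor of c9.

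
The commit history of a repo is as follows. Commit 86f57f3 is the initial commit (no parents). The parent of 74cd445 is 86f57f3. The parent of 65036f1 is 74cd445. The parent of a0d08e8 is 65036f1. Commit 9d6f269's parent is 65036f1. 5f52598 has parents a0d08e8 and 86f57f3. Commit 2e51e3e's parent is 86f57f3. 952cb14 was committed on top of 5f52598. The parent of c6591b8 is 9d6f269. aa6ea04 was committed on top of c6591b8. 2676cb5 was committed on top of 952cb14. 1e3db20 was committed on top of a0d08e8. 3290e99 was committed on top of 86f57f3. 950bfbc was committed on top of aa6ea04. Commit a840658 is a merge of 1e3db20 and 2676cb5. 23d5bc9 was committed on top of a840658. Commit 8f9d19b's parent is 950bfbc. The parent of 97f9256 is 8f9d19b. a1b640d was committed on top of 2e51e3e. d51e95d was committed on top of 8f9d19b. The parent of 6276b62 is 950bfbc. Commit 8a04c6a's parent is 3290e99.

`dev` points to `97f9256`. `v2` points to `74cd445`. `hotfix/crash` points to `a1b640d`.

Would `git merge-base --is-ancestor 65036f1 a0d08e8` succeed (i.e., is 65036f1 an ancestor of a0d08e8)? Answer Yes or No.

Yes

Ancestors of a0d08e8 (commits reachable by following parents): {65036f1, 74cd445, 86f57f3, a0d08e8}.
65036f1 is in that set, so it is an ancestor of a0d08e8.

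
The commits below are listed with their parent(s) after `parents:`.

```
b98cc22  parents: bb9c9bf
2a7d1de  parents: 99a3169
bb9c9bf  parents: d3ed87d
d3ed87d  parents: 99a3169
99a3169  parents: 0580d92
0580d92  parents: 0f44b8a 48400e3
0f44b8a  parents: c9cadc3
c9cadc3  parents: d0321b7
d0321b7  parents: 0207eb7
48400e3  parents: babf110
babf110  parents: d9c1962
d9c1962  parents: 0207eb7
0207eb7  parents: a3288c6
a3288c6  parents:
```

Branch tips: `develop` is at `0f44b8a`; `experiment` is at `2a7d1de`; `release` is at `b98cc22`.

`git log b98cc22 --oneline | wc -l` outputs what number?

Walking parent pointers from b98cc22: reachable set = {0207eb7, 0580d92, 0f44b8a, 48400e3, 99a3169, a3288c6, b98cc22, babf110, bb9c9bf, c9cadc3, d0321b7, d3ed87d, d9c1962}.
That is 13 commits.

13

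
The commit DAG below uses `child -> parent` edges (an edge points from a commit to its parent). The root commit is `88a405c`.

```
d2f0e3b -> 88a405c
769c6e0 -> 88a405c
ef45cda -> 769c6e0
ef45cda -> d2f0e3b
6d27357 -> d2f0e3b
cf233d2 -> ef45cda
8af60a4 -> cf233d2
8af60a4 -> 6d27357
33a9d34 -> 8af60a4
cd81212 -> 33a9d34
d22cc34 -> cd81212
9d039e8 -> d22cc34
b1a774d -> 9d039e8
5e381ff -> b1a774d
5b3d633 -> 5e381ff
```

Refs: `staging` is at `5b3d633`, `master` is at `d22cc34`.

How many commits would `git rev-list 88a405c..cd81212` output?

8

Reachable from cd81212: {33a9d34, 6d27357, 769c6e0, 88a405c, 8af60a4, cd81212, cf233d2, d2f0e3b, ef45cda}.
Reachable from 88a405c: {88a405c}.
In cd81212's history but not 88a405c's: {33a9d34, 6d27357, 769c6e0, 8af60a4, cd81212, cf233d2, d2f0e3b, ef45cda} — 8 commits.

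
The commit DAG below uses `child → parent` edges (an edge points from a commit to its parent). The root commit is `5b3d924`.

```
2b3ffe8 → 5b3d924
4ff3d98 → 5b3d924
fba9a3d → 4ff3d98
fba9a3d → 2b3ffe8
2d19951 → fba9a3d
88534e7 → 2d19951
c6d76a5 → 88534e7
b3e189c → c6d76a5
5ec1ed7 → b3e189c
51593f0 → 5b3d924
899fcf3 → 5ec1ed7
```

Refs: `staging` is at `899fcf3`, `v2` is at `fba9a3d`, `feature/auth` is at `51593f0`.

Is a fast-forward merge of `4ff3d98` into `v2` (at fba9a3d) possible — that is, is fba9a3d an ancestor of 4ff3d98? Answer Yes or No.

No

A fast-forward from fba9a3d to 4ff3d98 is possible iff fba9a3d is an ancestor of 4ff3d98.
Ancestors of 4ff3d98: {4ff3d98, 5b3d924}.
fba9a3d is not among them, so fast-forward is not possible.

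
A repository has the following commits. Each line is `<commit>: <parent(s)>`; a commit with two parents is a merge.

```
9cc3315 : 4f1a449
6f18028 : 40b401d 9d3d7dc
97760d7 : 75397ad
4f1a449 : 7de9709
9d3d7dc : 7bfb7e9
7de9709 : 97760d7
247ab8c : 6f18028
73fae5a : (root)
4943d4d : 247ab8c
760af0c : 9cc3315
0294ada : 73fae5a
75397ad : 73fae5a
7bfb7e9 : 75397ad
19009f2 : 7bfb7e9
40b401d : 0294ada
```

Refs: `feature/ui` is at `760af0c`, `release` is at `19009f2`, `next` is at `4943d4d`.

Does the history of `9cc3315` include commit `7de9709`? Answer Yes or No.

Yes

Ancestors of 9cc3315 (commits reachable by following parents): {4f1a449, 73fae5a, 75397ad, 7de9709, 97760d7, 9cc3315}.
7de9709 is in that set, so it is an ancestor of 9cc3315.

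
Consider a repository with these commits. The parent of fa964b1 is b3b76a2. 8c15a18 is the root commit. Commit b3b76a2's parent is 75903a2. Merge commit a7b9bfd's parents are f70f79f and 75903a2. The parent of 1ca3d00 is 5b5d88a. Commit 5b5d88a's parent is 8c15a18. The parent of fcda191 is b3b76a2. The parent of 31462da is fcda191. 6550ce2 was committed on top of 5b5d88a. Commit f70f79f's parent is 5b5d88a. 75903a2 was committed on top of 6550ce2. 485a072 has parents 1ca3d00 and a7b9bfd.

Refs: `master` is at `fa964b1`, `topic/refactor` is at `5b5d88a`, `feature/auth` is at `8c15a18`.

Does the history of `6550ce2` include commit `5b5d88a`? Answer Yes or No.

Yes

Ancestors of 6550ce2 (commits reachable by following parents): {5b5d88a, 6550ce2, 8c15a18}.
5b5d88a is in that set, so it is an ancestor of 6550ce2.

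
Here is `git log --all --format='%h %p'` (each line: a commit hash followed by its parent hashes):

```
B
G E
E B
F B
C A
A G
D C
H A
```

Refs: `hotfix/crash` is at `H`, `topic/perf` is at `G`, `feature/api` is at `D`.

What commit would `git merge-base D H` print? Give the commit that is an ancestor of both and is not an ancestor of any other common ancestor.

Ancestors of D: {A, B, C, D, E, G}.
Ancestors of H: {A, B, E, G, H}.
Common ancestors: {A, B, E, G}.
Among these, A is not an ancestor of any other common ancestor — it is the merge base.

A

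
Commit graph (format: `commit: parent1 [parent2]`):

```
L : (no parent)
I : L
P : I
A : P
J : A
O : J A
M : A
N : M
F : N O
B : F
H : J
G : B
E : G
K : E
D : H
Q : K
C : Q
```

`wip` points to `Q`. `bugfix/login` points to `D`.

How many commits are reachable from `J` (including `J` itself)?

5

Walking parent pointers from J: reachable set = {A, I, J, L, P}.
That is 5 commits.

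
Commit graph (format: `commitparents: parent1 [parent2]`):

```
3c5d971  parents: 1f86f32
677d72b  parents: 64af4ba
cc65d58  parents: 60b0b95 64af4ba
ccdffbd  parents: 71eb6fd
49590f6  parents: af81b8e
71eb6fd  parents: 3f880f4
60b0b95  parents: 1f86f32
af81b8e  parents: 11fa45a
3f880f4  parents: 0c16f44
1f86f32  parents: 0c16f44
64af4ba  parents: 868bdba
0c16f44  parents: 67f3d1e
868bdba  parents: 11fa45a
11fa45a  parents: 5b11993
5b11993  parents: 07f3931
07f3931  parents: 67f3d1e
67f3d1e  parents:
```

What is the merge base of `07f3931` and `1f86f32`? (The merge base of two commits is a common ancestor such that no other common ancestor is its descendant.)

67f3d1e

Ancestors of 07f3931: {07f3931, 67f3d1e}.
Ancestors of 1f86f32: {0c16f44, 1f86f32, 67f3d1e}.
Common ancestors: {67f3d1e}.
The only common ancestor is 67f3d1e, so it is the merge base.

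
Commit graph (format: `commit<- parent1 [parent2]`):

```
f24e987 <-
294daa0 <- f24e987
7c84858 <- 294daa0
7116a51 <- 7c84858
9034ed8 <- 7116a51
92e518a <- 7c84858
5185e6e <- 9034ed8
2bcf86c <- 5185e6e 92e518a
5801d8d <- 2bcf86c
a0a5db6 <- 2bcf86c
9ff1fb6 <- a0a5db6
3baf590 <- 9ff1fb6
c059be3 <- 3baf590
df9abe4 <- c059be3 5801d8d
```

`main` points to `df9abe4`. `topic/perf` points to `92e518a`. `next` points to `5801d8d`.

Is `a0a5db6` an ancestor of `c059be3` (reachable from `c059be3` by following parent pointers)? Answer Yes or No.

Ancestors of c059be3 (commits reachable by following parents): {294daa0, 2bcf86c, 3baf590, 5185e6e, 7116a51, 7c84858, 9034ed8, 92e518a, 9ff1fb6, a0a5db6, c059be3, f24e987}.
a0a5db6 is in that set, so it is an ancestor of c059be3.

Yes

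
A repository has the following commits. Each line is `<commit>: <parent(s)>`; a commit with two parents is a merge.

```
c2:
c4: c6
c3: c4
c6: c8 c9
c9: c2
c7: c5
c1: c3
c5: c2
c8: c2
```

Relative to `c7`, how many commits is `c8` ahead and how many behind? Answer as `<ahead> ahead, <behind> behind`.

1 ahead, 2 behind

Reachable from c8: {c2, c8}.
Reachable from c7: {c2, c5, c7}.
Only in c8's history (ahead): {c8} — 1.
Only in c7's history (behind): {c5, c7} — 2.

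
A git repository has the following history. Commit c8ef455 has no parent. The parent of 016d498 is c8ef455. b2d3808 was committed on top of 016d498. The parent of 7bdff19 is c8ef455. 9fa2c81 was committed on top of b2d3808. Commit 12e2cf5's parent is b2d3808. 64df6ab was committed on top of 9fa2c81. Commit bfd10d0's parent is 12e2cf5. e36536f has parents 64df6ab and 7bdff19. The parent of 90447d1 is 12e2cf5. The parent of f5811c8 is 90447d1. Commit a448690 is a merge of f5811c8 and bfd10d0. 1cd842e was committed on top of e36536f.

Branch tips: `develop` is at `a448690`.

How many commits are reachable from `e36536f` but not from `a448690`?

4

Reachable from e36536f: {016d498, 64df6ab, 7bdff19, 9fa2c81, b2d3808, c8ef455, e36536f}.
Reachable from a448690: {016d498, 12e2cf5, 90447d1, a448690, b2d3808, bfd10d0, c8ef455, f5811c8}.
In e36536f's history but not a448690's: {64df6ab, 7bdff19, 9fa2c81, e36536f} — 4 commits.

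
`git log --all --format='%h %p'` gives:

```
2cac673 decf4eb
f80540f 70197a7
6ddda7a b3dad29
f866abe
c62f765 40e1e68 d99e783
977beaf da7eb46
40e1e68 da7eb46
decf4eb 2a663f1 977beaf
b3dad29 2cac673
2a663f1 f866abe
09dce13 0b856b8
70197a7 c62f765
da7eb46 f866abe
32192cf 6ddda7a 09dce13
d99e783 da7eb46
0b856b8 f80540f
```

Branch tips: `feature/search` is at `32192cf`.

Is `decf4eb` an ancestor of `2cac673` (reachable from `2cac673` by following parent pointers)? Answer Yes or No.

Yes

Ancestors of 2cac673 (commits reachable by following parents): {2a663f1, 2cac673, 977beaf, da7eb46, decf4eb, f866abe}.
decf4eb is in that set, so it is an ancestor of 2cac673.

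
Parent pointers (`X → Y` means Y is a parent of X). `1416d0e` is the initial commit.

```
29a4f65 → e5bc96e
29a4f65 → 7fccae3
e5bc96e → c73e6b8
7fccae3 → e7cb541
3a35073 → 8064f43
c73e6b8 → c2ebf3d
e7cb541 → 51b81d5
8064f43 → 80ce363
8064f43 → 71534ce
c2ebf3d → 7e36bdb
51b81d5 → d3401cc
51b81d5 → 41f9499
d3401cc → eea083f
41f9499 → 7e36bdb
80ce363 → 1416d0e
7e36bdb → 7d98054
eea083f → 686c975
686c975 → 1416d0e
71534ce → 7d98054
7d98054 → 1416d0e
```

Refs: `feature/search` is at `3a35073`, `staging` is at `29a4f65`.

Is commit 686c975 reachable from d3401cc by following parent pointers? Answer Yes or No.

Yes

Ancestors of d3401cc (commits reachable by following parents): {1416d0e, 686c975, d3401cc, eea083f}.
686c975 is in that set, so it is an ancestor of d3401cc.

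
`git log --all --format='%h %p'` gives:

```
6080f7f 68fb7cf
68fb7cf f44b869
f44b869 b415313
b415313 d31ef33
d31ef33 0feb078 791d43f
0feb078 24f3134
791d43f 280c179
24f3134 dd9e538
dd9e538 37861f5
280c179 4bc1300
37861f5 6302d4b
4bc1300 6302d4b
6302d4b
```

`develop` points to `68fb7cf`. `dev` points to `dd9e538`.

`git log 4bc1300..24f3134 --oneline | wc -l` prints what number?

Reachable from 24f3134: {24f3134, 37861f5, 6302d4b, dd9e538}.
Reachable from 4bc1300: {4bc1300, 6302d4b}.
In 24f3134's history but not 4bc1300's: {24f3134, 37861f5, dd9e538} — 3 commits.

3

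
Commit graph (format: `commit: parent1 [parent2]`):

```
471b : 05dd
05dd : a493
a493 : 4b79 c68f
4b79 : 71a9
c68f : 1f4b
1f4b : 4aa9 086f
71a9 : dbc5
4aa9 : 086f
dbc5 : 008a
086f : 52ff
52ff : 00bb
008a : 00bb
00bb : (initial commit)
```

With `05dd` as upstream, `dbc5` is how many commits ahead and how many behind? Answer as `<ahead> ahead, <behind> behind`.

Reachable from dbc5: {008a, 00bb, dbc5}.
Reachable from 05dd: {008a, 00bb, 05dd, 086f, 1f4b, 4aa9, 4b79, 52ff, 71a9, a493, c68f, dbc5}.
Only in dbc5's history (ahead): {} — 0.
Only in 05dd's history (behind): {05dd, 086f, 1f4b, 4aa9, 4b79, 52ff, 71a9, a493, c68f} — 9.

0 ahead, 9 behind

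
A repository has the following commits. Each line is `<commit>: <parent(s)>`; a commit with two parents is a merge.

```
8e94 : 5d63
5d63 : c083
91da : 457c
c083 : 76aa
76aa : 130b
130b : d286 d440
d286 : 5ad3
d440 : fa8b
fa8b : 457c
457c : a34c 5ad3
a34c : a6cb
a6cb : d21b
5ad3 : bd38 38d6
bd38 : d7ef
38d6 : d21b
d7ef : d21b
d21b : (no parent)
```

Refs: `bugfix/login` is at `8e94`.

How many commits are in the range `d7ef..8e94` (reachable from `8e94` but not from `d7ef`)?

Reachable from 8e94: {130b, 38d6, 457c, 5ad3, 5d63, 76aa, 8e94, a34c, a6cb, bd38, c083, d21b, d286, d440, d7ef, fa8b}.
Reachable from d7ef: {d21b, d7ef}.
In 8e94's history but not d7ef's: {130b, 38d6, 457c, 5ad3, 5d63, 76aa, 8e94, a34c, a6cb, bd38, c083, d286, d440, fa8b} — 14 commits.

14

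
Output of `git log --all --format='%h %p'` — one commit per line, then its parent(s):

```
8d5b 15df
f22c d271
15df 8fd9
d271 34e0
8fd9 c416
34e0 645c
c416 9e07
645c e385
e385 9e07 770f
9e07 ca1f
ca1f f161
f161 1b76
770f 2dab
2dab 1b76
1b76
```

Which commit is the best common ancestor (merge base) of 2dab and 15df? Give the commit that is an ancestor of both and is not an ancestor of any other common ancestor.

Ancestors of 2dab: {1b76, 2dab}.
Ancestors of 15df: {15df, 1b76, 8fd9, 9e07, c416, ca1f, f161}.
Common ancestors: {1b76}.
The only common ancestor is 1b76, so it is the merge base.

1b76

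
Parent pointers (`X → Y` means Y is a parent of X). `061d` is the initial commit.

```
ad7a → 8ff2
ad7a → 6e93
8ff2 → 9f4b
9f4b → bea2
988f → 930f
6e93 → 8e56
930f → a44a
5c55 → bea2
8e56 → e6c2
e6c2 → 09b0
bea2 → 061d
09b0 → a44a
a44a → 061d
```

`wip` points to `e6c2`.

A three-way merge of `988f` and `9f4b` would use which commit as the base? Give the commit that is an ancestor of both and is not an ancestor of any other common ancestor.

Ancestors of 988f: {061d, 930f, 988f, a44a}.
Ancestors of 9f4b: {061d, 9f4b, bea2}.
Common ancestors: {061d}.
The only common ancestor is 061d, so it is the merge base.

061d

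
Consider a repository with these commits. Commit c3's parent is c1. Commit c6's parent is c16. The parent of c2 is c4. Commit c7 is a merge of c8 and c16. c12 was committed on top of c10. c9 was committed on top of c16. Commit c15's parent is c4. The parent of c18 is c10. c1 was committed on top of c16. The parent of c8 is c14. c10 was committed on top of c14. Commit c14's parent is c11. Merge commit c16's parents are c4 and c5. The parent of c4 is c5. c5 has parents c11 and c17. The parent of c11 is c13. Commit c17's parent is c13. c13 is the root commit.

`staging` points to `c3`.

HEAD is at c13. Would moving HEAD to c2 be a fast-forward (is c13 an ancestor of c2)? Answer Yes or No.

A fast-forward from c13 to c2 is possible iff c13 is an ancestor of c2.
Ancestors of c2: {c11, c13, c17, c2, c4, c5}.
c13 is among them, so fast-forward is possible.

Yes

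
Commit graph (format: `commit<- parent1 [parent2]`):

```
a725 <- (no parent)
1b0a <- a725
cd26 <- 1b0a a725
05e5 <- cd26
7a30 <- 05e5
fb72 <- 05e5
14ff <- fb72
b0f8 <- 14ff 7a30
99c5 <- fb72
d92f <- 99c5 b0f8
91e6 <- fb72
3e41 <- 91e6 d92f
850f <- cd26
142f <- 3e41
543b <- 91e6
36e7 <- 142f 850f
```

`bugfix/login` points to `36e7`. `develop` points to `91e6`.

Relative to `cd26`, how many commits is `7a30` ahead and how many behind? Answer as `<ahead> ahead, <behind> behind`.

Reachable from 7a30: {05e5, 1b0a, 7a30, a725, cd26}.
Reachable from cd26: {1b0a, a725, cd26}.
Only in 7a30's history (ahead): {05e5, 7a30} — 2.
Only in cd26's history (behind): {} — 0.

2 ahead, 0 behind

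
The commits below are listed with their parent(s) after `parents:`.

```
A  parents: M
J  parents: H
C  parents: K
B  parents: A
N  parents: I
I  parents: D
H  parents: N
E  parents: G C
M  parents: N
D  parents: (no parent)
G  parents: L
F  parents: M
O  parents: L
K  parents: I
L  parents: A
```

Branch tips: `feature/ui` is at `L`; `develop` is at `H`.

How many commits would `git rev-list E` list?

Walking parent pointers from E: reachable set = {A, C, D, E, G, I, K, L, M, N}.
That is 10 commits.

10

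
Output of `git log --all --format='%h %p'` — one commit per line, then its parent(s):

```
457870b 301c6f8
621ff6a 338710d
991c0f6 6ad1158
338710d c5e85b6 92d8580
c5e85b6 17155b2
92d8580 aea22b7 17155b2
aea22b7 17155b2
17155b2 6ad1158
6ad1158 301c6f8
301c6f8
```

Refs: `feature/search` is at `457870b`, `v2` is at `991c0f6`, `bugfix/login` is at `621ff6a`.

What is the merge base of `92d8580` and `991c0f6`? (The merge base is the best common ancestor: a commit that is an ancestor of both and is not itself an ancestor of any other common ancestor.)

6ad1158

Ancestors of 92d8580: {17155b2, 301c6f8, 6ad1158, 92d8580, aea22b7}.
Ancestors of 991c0f6: {301c6f8, 6ad1158, 991c0f6}.
Common ancestors: {301c6f8, 6ad1158}.
Among these, 6ad1158 is not an ancestor of any other common ancestor — it is the merge base.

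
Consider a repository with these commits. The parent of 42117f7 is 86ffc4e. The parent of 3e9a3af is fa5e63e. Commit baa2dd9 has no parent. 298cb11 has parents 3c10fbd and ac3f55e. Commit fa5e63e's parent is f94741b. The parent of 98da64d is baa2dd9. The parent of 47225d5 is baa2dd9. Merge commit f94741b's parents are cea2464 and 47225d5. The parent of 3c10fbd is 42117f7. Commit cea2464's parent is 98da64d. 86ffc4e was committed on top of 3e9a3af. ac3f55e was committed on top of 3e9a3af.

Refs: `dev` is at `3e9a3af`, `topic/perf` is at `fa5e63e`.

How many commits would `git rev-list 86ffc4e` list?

Walking parent pointers from 86ffc4e: reachable set = {3e9a3af, 47225d5, 86ffc4e, 98da64d, baa2dd9, cea2464, f94741b, fa5e63e}.
That is 8 commits.

8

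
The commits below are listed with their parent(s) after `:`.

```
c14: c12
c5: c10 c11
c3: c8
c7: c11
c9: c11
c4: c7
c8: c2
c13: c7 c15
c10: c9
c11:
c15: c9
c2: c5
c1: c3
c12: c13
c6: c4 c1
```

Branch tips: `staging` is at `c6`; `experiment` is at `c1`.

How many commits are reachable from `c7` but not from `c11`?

Reachable from c7: {c11, c7}.
Reachable from c11: {c11}.
In c7's history but not c11's: {c7} — 1 commit.

1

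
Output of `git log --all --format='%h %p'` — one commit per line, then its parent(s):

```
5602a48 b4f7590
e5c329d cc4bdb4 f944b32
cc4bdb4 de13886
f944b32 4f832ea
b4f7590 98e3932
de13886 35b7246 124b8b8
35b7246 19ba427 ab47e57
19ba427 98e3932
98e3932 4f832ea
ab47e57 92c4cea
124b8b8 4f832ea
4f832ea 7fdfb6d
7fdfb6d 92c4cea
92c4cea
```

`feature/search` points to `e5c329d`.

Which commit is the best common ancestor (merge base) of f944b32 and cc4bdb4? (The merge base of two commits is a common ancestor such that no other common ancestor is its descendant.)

Ancestors of f944b32: {4f832ea, 7fdfb6d, 92c4cea, f944b32}.
Ancestors of cc4bdb4: {124b8b8, 19ba427, 35b7246, 4f832ea, 7fdfb6d, 92c4cea, 98e3932, ab47e57, cc4bdb4, de13886}.
Common ancestors: {4f832ea, 7fdfb6d, 92c4cea}.
Among these, 4f832ea is not an ancestor of any other common ancestor — it is the merge base.

4f832ea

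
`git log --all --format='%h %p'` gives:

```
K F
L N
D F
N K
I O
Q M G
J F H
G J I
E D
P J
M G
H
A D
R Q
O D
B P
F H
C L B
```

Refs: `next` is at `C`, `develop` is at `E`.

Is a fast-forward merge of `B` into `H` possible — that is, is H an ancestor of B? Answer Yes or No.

A fast-forward from H to B is possible iff H is an ancestor of B.
Ancestors of B: {B, F, H, J, P}.
H is among them, so fast-forward is possible.

Yes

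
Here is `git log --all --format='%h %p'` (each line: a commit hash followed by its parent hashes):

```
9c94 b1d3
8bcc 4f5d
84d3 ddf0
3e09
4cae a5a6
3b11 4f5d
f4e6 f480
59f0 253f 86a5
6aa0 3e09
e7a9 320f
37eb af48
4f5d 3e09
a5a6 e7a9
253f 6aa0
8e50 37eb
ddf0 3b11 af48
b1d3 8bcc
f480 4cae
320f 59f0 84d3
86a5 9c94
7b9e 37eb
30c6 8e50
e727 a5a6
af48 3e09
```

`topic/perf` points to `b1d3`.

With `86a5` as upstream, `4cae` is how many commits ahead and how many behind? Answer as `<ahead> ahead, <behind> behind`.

Reachable from 4cae: {253f, 320f, 3b11, 3e09, 4cae, 4f5d, 59f0, 6aa0, 84d3, 86a5, 8bcc, 9c94, a5a6, af48, b1d3, ddf0, e7a9}.
Reachable from 86a5: {3e09, 4f5d, 86a5, 8bcc, 9c94, b1d3}.
Only in 4cae's history (ahead): {253f, 320f, 3b11, 4cae, 59f0, 6aa0, 84d3, a5a6, af48, ddf0, e7a9} — 11.
Only in 86a5's history (behind): {} — 0.

11 ahead, 0 behind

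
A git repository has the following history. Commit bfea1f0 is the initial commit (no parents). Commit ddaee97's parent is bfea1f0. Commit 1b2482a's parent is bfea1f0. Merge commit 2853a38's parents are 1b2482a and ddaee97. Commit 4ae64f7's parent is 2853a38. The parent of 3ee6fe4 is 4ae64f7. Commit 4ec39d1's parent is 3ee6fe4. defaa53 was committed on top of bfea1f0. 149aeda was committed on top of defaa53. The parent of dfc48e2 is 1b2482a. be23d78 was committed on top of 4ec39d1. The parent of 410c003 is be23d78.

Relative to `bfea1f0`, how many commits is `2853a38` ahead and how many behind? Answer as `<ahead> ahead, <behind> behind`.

Reachable from 2853a38: {1b2482a, 2853a38, bfea1f0, ddaee97}.
Reachable from bfea1f0: {bfea1f0}.
Only in 2853a38's history (ahead): {1b2482a, 2853a38, ddaee97} — 3.
Only in bfea1f0's history (behind): {} — 0.

3 ahead, 0 behind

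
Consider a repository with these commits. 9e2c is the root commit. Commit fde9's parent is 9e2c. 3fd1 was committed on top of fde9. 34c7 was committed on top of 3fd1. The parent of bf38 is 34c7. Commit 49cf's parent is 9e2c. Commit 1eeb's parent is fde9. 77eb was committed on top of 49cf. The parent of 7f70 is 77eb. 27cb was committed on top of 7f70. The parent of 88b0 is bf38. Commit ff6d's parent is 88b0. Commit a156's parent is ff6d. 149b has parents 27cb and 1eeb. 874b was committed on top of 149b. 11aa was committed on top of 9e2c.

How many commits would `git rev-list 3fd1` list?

3

Walking parent pointers from 3fd1: reachable set = {3fd1, 9e2c, fde9}.
That is 3 commits.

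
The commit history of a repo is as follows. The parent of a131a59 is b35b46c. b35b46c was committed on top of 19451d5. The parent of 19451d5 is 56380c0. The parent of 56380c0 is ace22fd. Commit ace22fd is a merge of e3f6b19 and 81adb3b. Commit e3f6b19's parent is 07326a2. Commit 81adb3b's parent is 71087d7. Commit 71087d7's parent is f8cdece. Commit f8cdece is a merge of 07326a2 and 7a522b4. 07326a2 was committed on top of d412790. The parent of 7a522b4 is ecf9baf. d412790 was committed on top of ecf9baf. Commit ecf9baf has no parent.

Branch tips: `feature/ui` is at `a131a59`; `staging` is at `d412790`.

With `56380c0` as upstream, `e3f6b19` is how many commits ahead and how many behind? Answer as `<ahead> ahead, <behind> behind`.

0 ahead, 6 behind

Reachable from e3f6b19: {07326a2, d412790, e3f6b19, ecf9baf}.
Reachable from 56380c0: {07326a2, 56380c0, 71087d7, 7a522b4, 81adb3b, ace22fd, d412790, e3f6b19, ecf9baf, f8cdece}.
Only in e3f6b19's history (ahead): {} — 0.
Only in 56380c0's history (behind): {56380c0, 71087d7, 7a522b4, 81adb3b, ace22fd, f8cdece} — 6.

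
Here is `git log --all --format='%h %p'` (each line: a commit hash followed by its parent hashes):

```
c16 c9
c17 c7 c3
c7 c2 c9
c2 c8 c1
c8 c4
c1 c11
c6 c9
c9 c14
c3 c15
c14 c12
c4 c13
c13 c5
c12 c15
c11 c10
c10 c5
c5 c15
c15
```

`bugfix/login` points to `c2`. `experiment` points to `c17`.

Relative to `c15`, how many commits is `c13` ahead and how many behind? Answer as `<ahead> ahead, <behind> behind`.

Reachable from c13: {c13, c15, c5}.
Reachable from c15: {c15}.
Only in c13's history (ahead): {c13, c5} — 2.
Only in c15's history (behind): {} — 0.

2 ahead, 0 behind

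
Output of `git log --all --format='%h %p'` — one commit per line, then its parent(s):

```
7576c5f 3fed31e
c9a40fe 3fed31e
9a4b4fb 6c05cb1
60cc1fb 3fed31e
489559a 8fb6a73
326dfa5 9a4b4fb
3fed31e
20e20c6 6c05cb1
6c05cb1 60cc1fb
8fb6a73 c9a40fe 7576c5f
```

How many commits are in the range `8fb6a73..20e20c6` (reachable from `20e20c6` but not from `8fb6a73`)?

Reachable from 20e20c6: {20e20c6, 3fed31e, 60cc1fb, 6c05cb1}.
Reachable from 8fb6a73: {3fed31e, 7576c5f, 8fb6a73, c9a40fe}.
In 20e20c6's history but not 8fb6a73's: {20e20c6, 60cc1fb, 6c05cb1} — 3 commits.

3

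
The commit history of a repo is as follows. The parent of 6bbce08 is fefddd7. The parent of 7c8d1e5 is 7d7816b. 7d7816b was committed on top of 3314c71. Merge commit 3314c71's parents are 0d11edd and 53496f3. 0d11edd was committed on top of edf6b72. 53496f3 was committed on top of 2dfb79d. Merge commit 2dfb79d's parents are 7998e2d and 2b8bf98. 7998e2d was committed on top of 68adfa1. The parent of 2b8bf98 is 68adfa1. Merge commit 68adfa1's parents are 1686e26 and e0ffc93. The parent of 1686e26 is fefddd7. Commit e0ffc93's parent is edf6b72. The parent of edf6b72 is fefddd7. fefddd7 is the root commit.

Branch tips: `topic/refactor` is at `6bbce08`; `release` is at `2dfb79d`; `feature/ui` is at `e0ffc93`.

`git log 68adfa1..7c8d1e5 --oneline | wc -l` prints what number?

Reachable from 7c8d1e5: {0d11edd, 1686e26, 2b8bf98, 2dfb79d, 3314c71, 53496f3, 68adfa1, 7998e2d, 7c8d1e5, 7d7816b, e0ffc93, edf6b72, fefddd7}.
Reachable from 68adfa1: {1686e26, 68adfa1, e0ffc93, edf6b72, fefddd7}.
In 7c8d1e5's history but not 68adfa1's: {0d11edd, 2b8bf98, 2dfb79d, 3314c71, 53496f3, 7998e2d, 7c8d1e5, 7d7816b} — 8 commits.

8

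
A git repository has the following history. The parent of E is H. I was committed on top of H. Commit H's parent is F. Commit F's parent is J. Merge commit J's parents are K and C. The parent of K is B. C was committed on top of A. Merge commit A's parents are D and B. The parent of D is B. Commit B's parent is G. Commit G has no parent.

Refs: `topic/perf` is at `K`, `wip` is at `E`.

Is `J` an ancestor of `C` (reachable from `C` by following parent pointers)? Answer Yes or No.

Ancestors of C: {A, B, C, D, G}.
J is not in that set, so it is not an ancestor of C.

No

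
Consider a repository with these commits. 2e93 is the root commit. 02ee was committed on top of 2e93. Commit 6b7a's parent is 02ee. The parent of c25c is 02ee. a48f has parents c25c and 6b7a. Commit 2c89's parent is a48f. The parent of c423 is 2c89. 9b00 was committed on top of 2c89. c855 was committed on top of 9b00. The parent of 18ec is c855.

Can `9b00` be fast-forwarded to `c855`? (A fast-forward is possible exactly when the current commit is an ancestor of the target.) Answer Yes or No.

Yes

A fast-forward from 9b00 to c855 is possible iff 9b00 is an ancestor of c855.
Ancestors of c855: {02ee, 2c89, 2e93, 6b7a, 9b00, a48f, c25c, c855}.
9b00 is among them, so fast-forward is possible.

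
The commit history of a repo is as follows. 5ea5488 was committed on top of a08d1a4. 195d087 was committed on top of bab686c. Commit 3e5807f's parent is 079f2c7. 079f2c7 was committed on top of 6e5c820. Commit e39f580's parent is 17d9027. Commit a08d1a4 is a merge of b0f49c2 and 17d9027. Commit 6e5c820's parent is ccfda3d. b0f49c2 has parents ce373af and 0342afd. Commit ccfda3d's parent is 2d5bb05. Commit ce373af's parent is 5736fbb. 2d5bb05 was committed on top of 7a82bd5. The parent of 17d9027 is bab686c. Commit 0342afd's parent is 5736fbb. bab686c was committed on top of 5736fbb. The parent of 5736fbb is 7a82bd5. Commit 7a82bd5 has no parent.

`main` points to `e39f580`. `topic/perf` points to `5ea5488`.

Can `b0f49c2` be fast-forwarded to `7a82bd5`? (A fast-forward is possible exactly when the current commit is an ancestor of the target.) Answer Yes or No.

A fast-forward from b0f49c2 to 7a82bd5 is possible iff b0f49c2 is an ancestor of 7a82bd5.
Ancestors of 7a82bd5: {7a82bd5}.
b0f49c2 is not among them, so fast-forward is not possible.

No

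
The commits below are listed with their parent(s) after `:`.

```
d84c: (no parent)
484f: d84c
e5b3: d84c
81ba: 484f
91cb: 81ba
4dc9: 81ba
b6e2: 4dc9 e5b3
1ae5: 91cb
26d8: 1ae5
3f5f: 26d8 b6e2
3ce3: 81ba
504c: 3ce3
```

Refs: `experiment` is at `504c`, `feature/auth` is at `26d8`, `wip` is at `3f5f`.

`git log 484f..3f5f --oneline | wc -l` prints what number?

Reachable from 3f5f: {1ae5, 26d8, 3f5f, 484f, 4dc9, 81ba, 91cb, b6e2, d84c, e5b3}.
Reachable from 484f: {484f, d84c}.
In 3f5f's history but not 484f's: {1ae5, 26d8, 3f5f, 4dc9, 81ba, 91cb, b6e2, e5b3} — 8 commits.

8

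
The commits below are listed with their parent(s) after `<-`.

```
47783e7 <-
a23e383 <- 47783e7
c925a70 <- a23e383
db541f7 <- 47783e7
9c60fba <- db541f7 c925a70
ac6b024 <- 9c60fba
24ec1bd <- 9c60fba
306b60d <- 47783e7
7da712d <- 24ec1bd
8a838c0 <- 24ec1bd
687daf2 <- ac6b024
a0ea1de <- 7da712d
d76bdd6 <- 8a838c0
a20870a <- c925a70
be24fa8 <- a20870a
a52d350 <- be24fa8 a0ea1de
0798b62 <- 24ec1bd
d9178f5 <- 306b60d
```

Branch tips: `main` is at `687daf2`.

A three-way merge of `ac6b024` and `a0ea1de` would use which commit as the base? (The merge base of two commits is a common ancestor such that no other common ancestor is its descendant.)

9c60fba

Ancestors of ac6b024: {47783e7, 9c60fba, a23e383, ac6b024, c925a70, db541f7}.
Ancestors of a0ea1de: {24ec1bd, 47783e7, 7da712d, 9c60fba, a0ea1de, a23e383, c925a70, db541f7}.
Common ancestors: {47783e7, 9c60fba, a23e383, c925a70, db541f7}.
Among these, 9c60fba is not an ancestor of any other common ancestor — it is the merge base.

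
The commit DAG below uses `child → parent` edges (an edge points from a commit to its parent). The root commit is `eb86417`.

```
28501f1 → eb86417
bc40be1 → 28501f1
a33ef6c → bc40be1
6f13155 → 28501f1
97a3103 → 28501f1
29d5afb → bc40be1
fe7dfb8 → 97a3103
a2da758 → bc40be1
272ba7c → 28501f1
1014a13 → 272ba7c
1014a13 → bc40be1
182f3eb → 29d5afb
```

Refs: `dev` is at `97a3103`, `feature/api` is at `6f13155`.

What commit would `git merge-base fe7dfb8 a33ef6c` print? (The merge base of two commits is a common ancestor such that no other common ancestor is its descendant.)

28501f1

Ancestors of fe7dfb8: {28501f1, 97a3103, eb86417, fe7dfb8}.
Ancestors of a33ef6c: {28501f1, a33ef6c, bc40be1, eb86417}.
Common ancestors: {28501f1, eb86417}.
Among these, 28501f1 is not an ancestor of any other common ancestor — it is the merge base.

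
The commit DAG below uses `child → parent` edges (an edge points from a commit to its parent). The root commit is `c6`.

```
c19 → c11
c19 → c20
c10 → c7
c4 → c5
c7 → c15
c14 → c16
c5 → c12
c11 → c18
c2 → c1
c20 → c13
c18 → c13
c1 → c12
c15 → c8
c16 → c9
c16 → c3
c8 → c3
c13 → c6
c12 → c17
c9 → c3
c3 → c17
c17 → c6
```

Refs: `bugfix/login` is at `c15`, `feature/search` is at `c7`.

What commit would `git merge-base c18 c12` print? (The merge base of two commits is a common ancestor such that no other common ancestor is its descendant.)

c6

Ancestors of c18: {c13, c18, c6}.
Ancestors of c12: {c12, c17, c6}.
Common ancestors: {c6}.
The only common ancestor is c6, so it is the merge base.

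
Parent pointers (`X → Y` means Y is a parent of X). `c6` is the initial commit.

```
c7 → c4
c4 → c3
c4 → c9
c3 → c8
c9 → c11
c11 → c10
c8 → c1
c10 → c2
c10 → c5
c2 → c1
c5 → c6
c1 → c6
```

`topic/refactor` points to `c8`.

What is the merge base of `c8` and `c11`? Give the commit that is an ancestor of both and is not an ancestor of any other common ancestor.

c1

Ancestors of c8: {c1, c6, c8}.
Ancestors of c11: {c1, c10, c11, c2, c5, c6}.
Common ancestors: {c1, c6}.
Among these, c1 is not an ancestor of any other common ancestor — it is the merge base.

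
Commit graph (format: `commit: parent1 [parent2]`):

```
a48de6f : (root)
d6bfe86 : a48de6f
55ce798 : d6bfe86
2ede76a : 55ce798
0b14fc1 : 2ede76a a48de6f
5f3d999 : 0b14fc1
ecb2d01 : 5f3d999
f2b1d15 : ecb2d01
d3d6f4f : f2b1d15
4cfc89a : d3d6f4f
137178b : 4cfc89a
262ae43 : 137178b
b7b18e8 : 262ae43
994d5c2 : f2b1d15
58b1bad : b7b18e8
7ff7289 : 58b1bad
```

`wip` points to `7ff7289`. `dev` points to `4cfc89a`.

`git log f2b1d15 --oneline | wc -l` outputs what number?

Walking parent pointers from f2b1d15: reachable set = {0b14fc1, 2ede76a, 55ce798, 5f3d999, a48de6f, d6bfe86, ecb2d01, f2b1d15}.
That is 8 commits.

8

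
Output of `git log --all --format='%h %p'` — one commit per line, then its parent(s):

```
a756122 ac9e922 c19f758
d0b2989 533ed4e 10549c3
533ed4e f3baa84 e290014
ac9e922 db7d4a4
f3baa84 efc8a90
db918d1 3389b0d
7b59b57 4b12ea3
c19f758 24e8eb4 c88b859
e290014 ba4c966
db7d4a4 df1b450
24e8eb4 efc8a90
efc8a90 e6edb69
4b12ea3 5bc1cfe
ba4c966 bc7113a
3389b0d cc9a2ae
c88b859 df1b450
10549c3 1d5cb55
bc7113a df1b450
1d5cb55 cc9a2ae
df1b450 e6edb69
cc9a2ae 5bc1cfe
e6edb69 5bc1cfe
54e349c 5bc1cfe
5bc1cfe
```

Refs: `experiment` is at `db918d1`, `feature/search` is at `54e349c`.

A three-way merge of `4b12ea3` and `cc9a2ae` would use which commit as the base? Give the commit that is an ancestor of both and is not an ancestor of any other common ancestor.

Ancestors of 4b12ea3: {4b12ea3, 5bc1cfe}.
Ancestors of cc9a2ae: {5bc1cfe, cc9a2ae}.
Common ancestors: {5bc1cfe}.
The only common ancestor is 5bc1cfe, so it is the merge base.

5bc1cfe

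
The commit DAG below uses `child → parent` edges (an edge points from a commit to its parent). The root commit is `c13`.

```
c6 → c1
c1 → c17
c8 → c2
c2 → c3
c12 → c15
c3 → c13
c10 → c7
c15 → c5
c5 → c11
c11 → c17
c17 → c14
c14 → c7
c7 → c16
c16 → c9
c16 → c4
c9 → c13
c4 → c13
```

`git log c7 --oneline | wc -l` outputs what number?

5

Walking parent pointers from c7: reachable set = {c13, c16, c4, c7, c9}.
That is 5 commits.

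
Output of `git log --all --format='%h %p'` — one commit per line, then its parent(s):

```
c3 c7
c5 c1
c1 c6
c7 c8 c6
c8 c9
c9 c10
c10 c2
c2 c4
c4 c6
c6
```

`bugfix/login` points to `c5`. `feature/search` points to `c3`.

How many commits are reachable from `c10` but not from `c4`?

Reachable from c10: {c10, c2, c4, c6}.
Reachable from c4: {c4, c6}.
In c10's history but not c4's: {c10, c2} — 2 commits.

2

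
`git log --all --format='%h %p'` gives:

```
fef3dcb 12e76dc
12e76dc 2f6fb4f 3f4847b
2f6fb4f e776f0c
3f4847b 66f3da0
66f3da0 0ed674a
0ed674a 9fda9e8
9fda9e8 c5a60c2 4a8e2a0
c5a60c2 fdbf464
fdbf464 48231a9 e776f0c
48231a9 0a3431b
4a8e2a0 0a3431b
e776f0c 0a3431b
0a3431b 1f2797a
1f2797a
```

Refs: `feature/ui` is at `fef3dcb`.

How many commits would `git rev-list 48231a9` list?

Walking parent pointers from 48231a9: reachable set = {0a3431b, 1f2797a, 48231a9}.
That is 3 commits.

3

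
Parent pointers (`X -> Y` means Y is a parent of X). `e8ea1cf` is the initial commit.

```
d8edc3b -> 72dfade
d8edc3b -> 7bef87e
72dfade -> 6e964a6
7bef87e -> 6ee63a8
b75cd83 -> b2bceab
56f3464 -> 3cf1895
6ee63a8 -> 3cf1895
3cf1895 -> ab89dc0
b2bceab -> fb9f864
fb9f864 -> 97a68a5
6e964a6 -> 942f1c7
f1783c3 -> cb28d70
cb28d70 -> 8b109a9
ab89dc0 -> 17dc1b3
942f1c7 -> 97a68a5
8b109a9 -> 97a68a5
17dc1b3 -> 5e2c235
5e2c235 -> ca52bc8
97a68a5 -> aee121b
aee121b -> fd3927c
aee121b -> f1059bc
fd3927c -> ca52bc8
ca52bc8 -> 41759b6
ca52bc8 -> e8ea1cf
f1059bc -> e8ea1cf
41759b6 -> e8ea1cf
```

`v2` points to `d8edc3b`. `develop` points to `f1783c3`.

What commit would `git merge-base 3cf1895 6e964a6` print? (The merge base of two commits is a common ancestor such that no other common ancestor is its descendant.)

ca52bc8

Ancestors of 3cf1895: {17dc1b3, 3cf1895, 41759b6, 5e2c235, ab89dc0, ca52bc8, e8ea1cf}.
Ancestors of 6e964a6: {41759b6, 6e964a6, 942f1c7, 97a68a5, aee121b, ca52bc8, e8ea1cf, f1059bc, fd3927c}.
Common ancestors: {41759b6, ca52bc8, e8ea1cf}.
Among these, ca52bc8 is not an ancestor of any other common ancestor — it is the merge base.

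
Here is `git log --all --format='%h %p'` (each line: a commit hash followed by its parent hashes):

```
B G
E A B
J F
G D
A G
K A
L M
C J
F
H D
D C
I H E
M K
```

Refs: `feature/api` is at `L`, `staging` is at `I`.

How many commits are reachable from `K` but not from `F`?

Reachable from K: {A, C, D, F, G, J, K}.
Reachable from F: {F}.
In K's history but not F's: {A, C, D, G, J, K} — 6 commits.

6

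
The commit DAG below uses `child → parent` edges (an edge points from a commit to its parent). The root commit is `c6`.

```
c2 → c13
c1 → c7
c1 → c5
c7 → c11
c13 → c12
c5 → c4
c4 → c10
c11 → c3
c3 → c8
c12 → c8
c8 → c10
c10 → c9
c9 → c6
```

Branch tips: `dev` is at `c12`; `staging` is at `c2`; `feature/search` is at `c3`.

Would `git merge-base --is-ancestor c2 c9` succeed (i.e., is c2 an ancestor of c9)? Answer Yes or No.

No

Ancestors of c9: {c6, c9}.
c2 is not in that set, so it is not an ancestor of c9.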